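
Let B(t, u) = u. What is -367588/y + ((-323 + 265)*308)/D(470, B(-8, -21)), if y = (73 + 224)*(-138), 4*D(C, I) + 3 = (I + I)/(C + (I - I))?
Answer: 43107334/1863 ≈ 23139.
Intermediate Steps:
D(C, I) = -¾ + I/(2*C) (D(C, I) = -¾ + ((I + I)/(C + (I - I)))/4 = -¾ + ((2*I)/(C + 0))/4 = -¾ + ((2*I)/C)/4 = -¾ + (2*I/C)/4 = -¾ + I/(2*C))
y = -40986 (y = 297*(-138) = -40986)
-367588/y + ((-323 + 265)*308)/D(470, B(-8, -21)) = -367588/(-40986) + ((-323 + 265)*308)/(-¾ + (½)*(-21)/470) = -367588*(-1/40986) + (-58*308)/(-¾ + (½)*(-21)*(1/470)) = 183794/20493 - 17864/(-¾ - 21/940) = 183794/20493 - 17864/(-363/470) = 183794/20493 - 17864*(-470/363) = 183794/20493 + 763280/33 = 43107334/1863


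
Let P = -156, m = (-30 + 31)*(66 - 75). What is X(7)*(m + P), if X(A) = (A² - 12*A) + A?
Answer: 4620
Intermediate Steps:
X(A) = A² - 11*A
m = -9 (m = 1*(-9) = -9)
X(7)*(m + P) = (7*(-11 + 7))*(-9 - 156) = (7*(-4))*(-165) = -28*(-165) = 4620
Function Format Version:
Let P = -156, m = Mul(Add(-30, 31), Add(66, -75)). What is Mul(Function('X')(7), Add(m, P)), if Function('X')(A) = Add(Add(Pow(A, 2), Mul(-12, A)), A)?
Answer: 4620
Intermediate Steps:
Function('X')(A) = Add(Pow(A, 2), Mul(-11, A))
m = -9 (m = Mul(1, -9) = -9)
Mul(Function('X')(7), Add(m, P)) = Mul(Mul(7, Add(-11, 7)), Add(-9, -156)) = Mul(Mul(7, -4), -165) = Mul(-28, -165) = 4620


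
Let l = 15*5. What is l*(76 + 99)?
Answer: 13125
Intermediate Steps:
l = 75
l*(76 + 99) = 75*(76 + 99) = 75*175 = 13125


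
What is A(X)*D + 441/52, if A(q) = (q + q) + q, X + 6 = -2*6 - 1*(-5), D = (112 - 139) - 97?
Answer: 251913/52 ≈ 4844.5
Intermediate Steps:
D = -124 (D = -27 - 97 = -124)
X = -13 (X = -6 + (-2*6 - 1*(-5)) = -6 + (-12 + 5) = -6 - 7 = -13)
A(q) = 3*q (A(q) = 2*q + q = 3*q)
A(X)*D + 441/52 = (3*(-13))*(-124) + 441/52 = -39*(-124) + 441*(1/52) = 4836 + 441/52 = 251913/52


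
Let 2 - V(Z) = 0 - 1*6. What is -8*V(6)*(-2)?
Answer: 128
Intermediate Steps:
V(Z) = 8 (V(Z) = 2 - (0 - 1*6) = 2 - (0 - 6) = 2 - 1*(-6) = 2 + 6 = 8)
-8*V(6)*(-2) = -8*8*(-2) = -64*(-2) = 128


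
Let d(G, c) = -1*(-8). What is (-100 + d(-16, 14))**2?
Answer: 8464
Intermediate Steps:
d(G, c) = 8
(-100 + d(-16, 14))**2 = (-100 + 8)**2 = (-92)**2 = 8464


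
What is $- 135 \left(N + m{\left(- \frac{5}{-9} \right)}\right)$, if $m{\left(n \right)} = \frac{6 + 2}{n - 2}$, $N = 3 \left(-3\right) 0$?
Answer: $\frac{9720}{13} \approx 747.69$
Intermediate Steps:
$N = 0$ ($N = \left(-9\right) 0 = 0$)
$m{\left(n \right)} = \frac{8}{-2 + n}$
$- 135 \left(N + m{\left(- \frac{5}{-9} \right)}\right) = - 135 \left(0 + \frac{8}{-2 - \frac{5}{-9}}\right) = - 135 \left(0 + \frac{8}{-2 - - \frac{5}{9}}\right) = - 135 \left(0 + \frac{8}{-2 + \frac{5}{9}}\right) = - 135 \left(0 + \frac{8}{- \frac{13}{9}}\right) = - 135 \left(0 + 8 \left(- \frac{9}{13}\right)\right) = - 135 \left(0 - \frac{72}{13}\right) = \left(-135\right) \left(- \frac{72}{13}\right) = \frac{9720}{13}$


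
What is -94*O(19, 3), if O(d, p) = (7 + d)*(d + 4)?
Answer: -56212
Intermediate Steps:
O(d, p) = (4 + d)*(7 + d) (O(d, p) = (7 + d)*(4 + d) = (4 + d)*(7 + d))
-94*O(19, 3) = -94*(28 + 19**2 + 11*19) = -94*(28 + 361 + 209) = -94*598 = -56212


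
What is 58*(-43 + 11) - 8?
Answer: -1864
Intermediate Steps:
58*(-43 + 11) - 8 = 58*(-32) - 8 = -1856 - 8 = -1864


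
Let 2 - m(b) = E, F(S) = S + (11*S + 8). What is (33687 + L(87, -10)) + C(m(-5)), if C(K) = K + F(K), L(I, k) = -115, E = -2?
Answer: 33632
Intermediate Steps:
F(S) = 8 + 12*S (F(S) = S + (8 + 11*S) = 8 + 12*S)
m(b) = 4 (m(b) = 2 - 1*(-2) = 2 + 2 = 4)
C(K) = 8 + 13*K (C(K) = K + (8 + 12*K) = 8 + 13*K)
(33687 + L(87, -10)) + C(m(-5)) = (33687 - 115) + (8 + 13*4) = 33572 + (8 + 52) = 33572 + 60 = 33632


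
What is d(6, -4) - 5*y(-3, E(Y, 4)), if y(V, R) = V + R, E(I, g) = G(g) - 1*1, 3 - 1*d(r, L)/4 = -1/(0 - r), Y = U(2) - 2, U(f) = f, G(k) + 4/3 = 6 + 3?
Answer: -7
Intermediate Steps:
G(k) = 23/3 (G(k) = -4/3 + (6 + 3) = -4/3 + 9 = 23/3)
Y = 0 (Y = 2 - 2 = 0)
d(r, L) = 12 - 4/r (d(r, L) = 12 - (-4)/(0 - r) = 12 - (-4)/((-r)) = 12 - (-4)*(-1/r) = 12 - 4/r)
E(I, g) = 20/3 (E(I, g) = 23/3 - 1*1 = 23/3 - 1 = 20/3)
y(V, R) = R + V
d(6, -4) - 5*y(-3, E(Y, 4)) = (12 - 4/6) - 5*(20/3 - 3) = (12 - 4*⅙) - 5*11/3 = (12 - ⅔) - 55/3 = 34/3 - 55/3 = -7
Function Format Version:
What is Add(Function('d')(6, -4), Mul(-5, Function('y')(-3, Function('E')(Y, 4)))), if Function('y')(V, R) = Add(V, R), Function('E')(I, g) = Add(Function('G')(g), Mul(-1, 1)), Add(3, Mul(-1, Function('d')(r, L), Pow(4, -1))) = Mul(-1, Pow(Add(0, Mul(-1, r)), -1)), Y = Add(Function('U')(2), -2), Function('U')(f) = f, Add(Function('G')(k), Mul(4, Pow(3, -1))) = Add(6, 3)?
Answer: -7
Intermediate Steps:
Function('G')(k) = Rational(23, 3) (Function('G')(k) = Add(Rational(-4, 3), Add(6, 3)) = Add(Rational(-4, 3), 9) = Rational(23, 3))
Y = 0 (Y = Add(2, -2) = 0)
Function('d')(r, L) = Add(12, Mul(-4, Pow(r, -1))) (Function('d')(r, L) = Add(12, Mul(-4, Mul(-1, Pow(Add(0, Mul(-1, r)), -1)))) = Add(12, Mul(-4, Mul(-1, Pow(Mul(-1, r), -1)))) = Add(12, Mul(-4, Mul(-1, Mul(-1, Pow(r, -1))))) = Add(12, Mul(-4, Pow(r, -1))))
Function('E')(I, g) = Rational(20, 3) (Function('E')(I, g) = Add(Rational(23, 3), Mul(-1, 1)) = Add(Rational(23, 3), -1) = Rational(20, 3))
Function('y')(V, R) = Add(R, V)
Add(Function('d')(6, -4), Mul(-5, Function('y')(-3, Function('E')(Y, 4)))) = Add(Add(12, Mul(-4, Pow(6, -1))), Mul(-5, Add(Rational(20, 3), -3))) = Add(Add(12, Mul(-4, Rational(1, 6))), Mul(-5, Rational(11, 3))) = Add(Add(12, Rational(-2, 3)), Rational(-55, 3)) = Add(Rational(34, 3), Rational(-55, 3)) = -7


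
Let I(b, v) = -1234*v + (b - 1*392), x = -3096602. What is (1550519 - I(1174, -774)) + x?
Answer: -2501981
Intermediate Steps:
I(b, v) = -392 + b - 1234*v (I(b, v) = -1234*v + (b - 392) = -1234*v + (-392 + b) = -392 + b - 1234*v)
(1550519 - I(1174, -774)) + x = (1550519 - (-392 + 1174 - 1234*(-774))) - 3096602 = (1550519 - (-392 + 1174 + 955116)) - 3096602 = (1550519 - 1*955898) - 3096602 = (1550519 - 955898) - 3096602 = 594621 - 3096602 = -2501981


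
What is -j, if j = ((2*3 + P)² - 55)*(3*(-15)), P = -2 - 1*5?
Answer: -2430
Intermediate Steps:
P = -7 (P = -2 - 5 = -7)
j = 2430 (j = ((2*3 - 7)² - 55)*(3*(-15)) = ((6 - 7)² - 55)*(-45) = ((-1)² - 55)*(-45) = (1 - 55)*(-45) = -54*(-45) = 2430)
-j = -1*2430 = -2430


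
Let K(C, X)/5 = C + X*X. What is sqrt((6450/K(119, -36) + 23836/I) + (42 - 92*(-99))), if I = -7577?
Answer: 2*sqrt(10515319978990762)/2144291 ≈ 95.644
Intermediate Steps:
K(C, X) = 5*C + 5*X**2 (K(C, X) = 5*(C + X*X) = 5*(C + X**2) = 5*C + 5*X**2)
sqrt((6450/K(119, -36) + 23836/I) + (42 - 92*(-99))) = sqrt((6450/(5*119 + 5*(-36)**2) + 23836/(-7577)) + (42 - 92*(-99))) = sqrt((6450/(595 + 5*1296) + 23836*(-1/7577)) + (42 + 9108)) = sqrt((6450/(595 + 6480) - 23836/7577) + 9150) = sqrt((6450/7075 - 23836/7577) + 9150) = sqrt((6450*(1/7075) - 23836/7577) + 9150) = sqrt((258/283 - 23836/7577) + 9150) = sqrt(-4790722/2144291 + 9150) = sqrt(19615471928/2144291) = 2*sqrt(10515319978990762)/2144291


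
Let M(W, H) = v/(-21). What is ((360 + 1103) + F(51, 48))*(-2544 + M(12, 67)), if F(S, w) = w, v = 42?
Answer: -3847006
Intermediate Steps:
M(W, H) = -2 (M(W, H) = 42/(-21) = 42*(-1/21) = -2)
((360 + 1103) + F(51, 48))*(-2544 + M(12, 67)) = ((360 + 1103) + 48)*(-2544 - 2) = (1463 + 48)*(-2546) = 1511*(-2546) = -3847006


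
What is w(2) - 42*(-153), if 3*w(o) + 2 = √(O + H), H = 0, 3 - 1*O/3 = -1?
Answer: 19276/3 + 2*√3/3 ≈ 6426.5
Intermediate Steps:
O = 12 (O = 9 - 3*(-1) = 9 + 3 = 12)
w(o) = -⅔ + 2*√3/3 (w(o) = -⅔ + √(12 + 0)/3 = -⅔ + √12/3 = -⅔ + (2*√3)/3 = -⅔ + 2*√3/3)
w(2) - 42*(-153) = (-⅔ + 2*√3/3) - 42*(-153) = (-⅔ + 2*√3/3) + 6426 = 19276/3 + 2*√3/3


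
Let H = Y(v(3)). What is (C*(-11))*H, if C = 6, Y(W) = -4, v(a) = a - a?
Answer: 264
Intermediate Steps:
v(a) = 0
H = -4
(C*(-11))*H = (6*(-11))*(-4) = -66*(-4) = 264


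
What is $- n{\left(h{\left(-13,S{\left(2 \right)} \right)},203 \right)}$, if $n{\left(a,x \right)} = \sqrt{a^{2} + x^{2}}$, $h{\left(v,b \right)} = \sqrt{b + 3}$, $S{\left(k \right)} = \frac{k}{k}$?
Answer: $- \sqrt{41213} \approx -203.01$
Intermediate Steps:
$S{\left(k \right)} = 1$
$h{\left(v,b \right)} = \sqrt{3 + b}$
$- n{\left(h{\left(-13,S{\left(2 \right)} \right)},203 \right)} = - \sqrt{\left(\sqrt{3 + 1}\right)^{2} + 203^{2}} = - \sqrt{\left(\sqrt{4}\right)^{2} + 41209} = - \sqrt{2^{2} + 41209} = - \sqrt{4 + 41209} = - \sqrt{41213}$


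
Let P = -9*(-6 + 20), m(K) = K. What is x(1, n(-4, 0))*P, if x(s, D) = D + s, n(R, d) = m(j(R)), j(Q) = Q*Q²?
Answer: 7938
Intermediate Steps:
j(Q) = Q³
n(R, d) = R³
P = -126 (P = -9*14 = -126)
x(1, n(-4, 0))*P = ((-4)³ + 1)*(-126) = (-64 + 1)*(-126) = -63*(-126) = 7938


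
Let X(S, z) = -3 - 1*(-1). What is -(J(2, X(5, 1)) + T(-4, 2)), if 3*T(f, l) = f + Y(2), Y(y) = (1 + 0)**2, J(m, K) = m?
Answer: -1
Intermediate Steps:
X(S, z) = -2 (X(S, z) = -3 + 1 = -2)
Y(y) = 1 (Y(y) = 1**2 = 1)
T(f, l) = 1/3 + f/3 (T(f, l) = (f + 1)/3 = (1 + f)/3 = 1/3 + f/3)
-(J(2, X(5, 1)) + T(-4, 2)) = -(2 + (1/3 + (1/3)*(-4))) = -(2 + (1/3 - 4/3)) = -(2 - 1) = -1*1 = -1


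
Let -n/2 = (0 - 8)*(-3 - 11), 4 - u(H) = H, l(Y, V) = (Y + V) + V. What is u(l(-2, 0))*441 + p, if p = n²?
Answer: 52822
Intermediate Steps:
l(Y, V) = Y + 2*V (l(Y, V) = (V + Y) + V = Y + 2*V)
u(H) = 4 - H
n = -224 (n = -2*(0 - 8)*(-3 - 11) = -(-16)*(-14) = -2*112 = -224)
p = 50176 (p = (-224)² = 50176)
u(l(-2, 0))*441 + p = (4 - (-2 + 2*0))*441 + 50176 = (4 - (-2 + 0))*441 + 50176 = (4 - 1*(-2))*441 + 50176 = (4 + 2)*441 + 50176 = 6*441 + 50176 = 2646 + 50176 = 52822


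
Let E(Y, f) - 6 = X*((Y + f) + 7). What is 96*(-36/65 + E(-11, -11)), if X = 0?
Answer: 33984/65 ≈ 522.83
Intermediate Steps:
E(Y, f) = 6 (E(Y, f) = 6 + 0*((Y + f) + 7) = 6 + 0*(7 + Y + f) = 6 + 0 = 6)
96*(-36/65 + E(-11, -11)) = 96*(-36/65 + 6) = 96*(354/65) = 33984/65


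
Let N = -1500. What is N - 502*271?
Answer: -137542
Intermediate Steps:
N - 502*271 = -1500 - 502*271 = -1500 - 136042 = -137542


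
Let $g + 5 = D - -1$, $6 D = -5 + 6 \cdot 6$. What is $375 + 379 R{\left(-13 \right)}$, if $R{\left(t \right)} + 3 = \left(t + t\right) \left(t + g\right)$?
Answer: $\frac{347531}{3} \approx 1.1584 \cdot 10^{5}$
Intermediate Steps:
$D = \frac{31}{6}$ ($D = \frac{-5 + 6 \cdot 6}{6} = \frac{-5 + 36}{6} = \frac{1}{6} \cdot 31 = \frac{31}{6} \approx 5.1667$)
$g = \frac{7}{6}$ ($g = -5 + \left(\frac{31}{6} - -1\right) = -5 + \left(\frac{31}{6} + 1\right) = -5 + \frac{37}{6} = \frac{7}{6} \approx 1.1667$)
$R{\left(t \right)} = -3 + 2 t \left(\frac{7}{6} + t\right)$ ($R{\left(t \right)} = -3 + \left(t + t\right) \left(t + \frac{7}{6}\right) = -3 + 2 t \left(\frac{7}{6} + t\right)$)
$375 + 379 R{\left(-13 \right)} = 375 + 379 \left(-3 + 2 \left(-13\right)^{2} + \frac{7}{3} \left(-13\right)\right) = 375 + 379 \left(-3 + 2 \cdot 169 - \frac{91}{3}\right) = 375 + 379 \left(-3 + 338 - \frac{91}{3}\right) = 375 + 379 \cdot \frac{914}{3} = 375 + \frac{346406}{3} = \frac{347531}{3}$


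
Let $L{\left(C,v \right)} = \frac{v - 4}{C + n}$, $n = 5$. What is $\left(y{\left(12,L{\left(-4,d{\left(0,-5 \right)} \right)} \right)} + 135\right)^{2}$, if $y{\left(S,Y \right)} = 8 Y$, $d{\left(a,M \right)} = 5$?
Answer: $20449$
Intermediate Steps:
$L{\left(C,v \right)} = \frac{-4 + v}{5 + C}$ ($L{\left(C,v \right)} = \frac{v - 4}{C + 5} = \frac{-4 + v}{5 + C}$)
$\left(y{\left(12,L{\left(-4,d{\left(0,-5 \right)} \right)} \right)} + 135\right)^{2} = \left(8 \frac{-4 + 5}{5 - 4} + 135\right)^{2} = \left(8 \cdot 1^{-1} \cdot 1 + 135\right)^{2} = \left(8 \cdot 1 \cdot 1 + 135\right)^{2} = \left(8 \cdot 1 + 135\right)^{2} = \left(8 + 135\right)^{2} = 143^{2} = 20449$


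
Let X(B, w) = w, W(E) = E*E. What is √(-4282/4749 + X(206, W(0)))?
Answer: I*√20335218/4749 ≈ 0.94956*I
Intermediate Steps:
W(E) = E²
√(-4282/4749 + X(206, W(0))) = √(-4282/4749 + 0²) = √(-4282*1/4749 + 0) = √(-4282/4749 + 0) = √(-4282/4749) = I*√20335218/4749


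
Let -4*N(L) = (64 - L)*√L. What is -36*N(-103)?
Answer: 1503*I*√103 ≈ 15254.0*I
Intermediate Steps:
N(L) = -√L*(64 - L)/4 (N(L) = -(64 - L)*√L/4 = -√L*(64 - L)/4)
-36*N(-103) = -9*√(-103)*(-64 - 103) = -9*I*√103*(-167) = -(-1503)*I*√103 = 1503*I*√103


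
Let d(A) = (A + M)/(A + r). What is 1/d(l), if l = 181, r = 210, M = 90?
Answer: 391/271 ≈ 1.4428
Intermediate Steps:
d(A) = (90 + A)/(210 + A) (d(A) = (A + 90)/(A + 210) = (90 + A)/(210 + A))
1/d(l) = 1/((90 + 181)/(210 + 181)) = 1/(271/391) = 391/271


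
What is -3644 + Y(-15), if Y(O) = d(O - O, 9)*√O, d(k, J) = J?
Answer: -3644 + 9*I*√15 ≈ -3644.0 + 34.857*I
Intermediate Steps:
Y(O) = 9*√O
-3644 + Y(-15) = -3644 + 9*√(-15) = -3644 + 9*(I*√15) = -3644 + 9*I*√15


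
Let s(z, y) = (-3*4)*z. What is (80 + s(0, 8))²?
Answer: 6400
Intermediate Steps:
s(z, y) = -12*z
(80 + s(0, 8))² = (80 - 12*0)² = (80 + 0)² = 80² = 6400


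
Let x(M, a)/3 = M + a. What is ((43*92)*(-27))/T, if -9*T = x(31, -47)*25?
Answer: -80109/100 ≈ -801.09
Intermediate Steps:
x(M, a) = 3*M + 3*a (x(M, a) = 3*(M + a) = 3*M + 3*a)
T = 400/3 (T = -(3*31 + 3*(-47))*25/9 = -(93 - 141)*25/9 = -(-16)*25/3 = -⅑*(-1200) = 400/3 ≈ 133.33)
((43*92)*(-27))/T = ((43*92)*(-27))/(400/3) = (3956*(-27))*(3/400) = -106812*3/400 = -80109/100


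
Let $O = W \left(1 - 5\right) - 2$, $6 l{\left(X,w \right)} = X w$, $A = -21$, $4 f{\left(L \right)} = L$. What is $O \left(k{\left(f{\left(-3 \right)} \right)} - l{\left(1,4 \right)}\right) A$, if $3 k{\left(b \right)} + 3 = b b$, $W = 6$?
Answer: $- \frac{6461}{8} \approx -807.63$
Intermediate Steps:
$f{\left(L \right)} = \frac{L}{4}$
$k{\left(b \right)} = -1 + \frac{b^{2}}{3}$ ($k{\left(b \right)} = -1 + \frac{b b}{3} = -1 + \frac{b^{2}}{3}$)
$l{\left(X,w \right)} = \frac{X w}{6}$
$O = -26$ ($O = 6 \left(1 - 5\right) - 2 = 6 \left(-4\right) - 2 = -24 - 2 = -26$)
$O \left(k{\left(f{\left(-3 \right)} \right)} - l{\left(1,4 \right)}\right) A = - 26 \left(\left(-1 + \frac{\left(\frac{1}{4} \left(-3\right)\right)^{2}}{3}\right) - \frac{1}{6} \cdot 1 \cdot 4\right) \left(-21\right) = - 26 \left(\left(-1 + \frac{\left(- \frac{3}{4}\right)^{2}}{3}\right) - \frac{2}{3}\right) \left(-21\right) = - 26 \left(\left(-1 + \frac{1}{3} \cdot \frac{9}{16}\right) - \frac{2}{3}\right) \left(-21\right) = - 26 \left(\left(-1 + \frac{3}{16}\right) - \frac{2}{3}\right) \left(-21\right) = - 26 \left(- \frac{13}{16} - \frac{2}{3}\right) \left(-21\right) = \left(-26\right) \left(- \frac{71}{48}\right) \left(-21\right) = \frac{923}{24} \left(-21\right) = - \frac{6461}{8}$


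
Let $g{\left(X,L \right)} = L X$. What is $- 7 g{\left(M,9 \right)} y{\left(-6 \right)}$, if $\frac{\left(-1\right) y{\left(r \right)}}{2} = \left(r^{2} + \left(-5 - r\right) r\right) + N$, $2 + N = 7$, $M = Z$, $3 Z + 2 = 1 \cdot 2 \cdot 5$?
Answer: $11760$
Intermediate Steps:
$Z = \frac{8}{3}$ ($Z = - \frac{2}{3} + \frac{1 \cdot 2 \cdot 5}{3} = - \frac{2}{3} + \frac{2 \cdot 5}{3} = - \frac{2}{3} + \frac{1}{3} \cdot 10 = - \frac{2}{3} + \frac{10}{3} = \frac{8}{3} \approx 2.6667$)
$M = \frac{8}{3} \approx 2.6667$
$N = 5$ ($N = -2 + 7 = 5$)
$y{\left(r \right)} = -10 - 2 r^{2} - 2 r \left(-5 - r\right)$ ($y{\left(r \right)} = - 2 \left(\left(r^{2} + \left(-5 - r\right) r\right) + 5\right) = - 2 \left(\left(r^{2} + r \left(-5 - r\right)\right) + 5\right) = - 2 \left(5 + r^{2} + r \left(-5 - r\right)\right) = -10 - 2 r^{2} - 2 r \left(-5 - r\right)$)
$- 7 g{\left(M,9 \right)} y{\left(-6 \right)} = - 7 \cdot 9 \cdot \frac{8}{3} \left(-10 + 10 \left(-6\right)\right) = \left(-7\right) 24 \left(-10 - 60\right) = \left(-168\right) \left(-70\right) = 11760$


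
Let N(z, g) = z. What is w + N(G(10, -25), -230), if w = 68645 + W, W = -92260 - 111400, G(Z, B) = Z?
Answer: -135005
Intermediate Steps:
W = -203660
w = -135015 (w = 68645 - 203660 = -135015)
w + N(G(10, -25), -230) = -135015 + 10 = -135005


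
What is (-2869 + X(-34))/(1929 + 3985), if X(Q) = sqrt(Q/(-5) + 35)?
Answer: -2869/5914 + sqrt(1045)/29570 ≈ -0.48403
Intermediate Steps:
X(Q) = sqrt(35 - Q/5) (X(Q) = sqrt(Q*(-1/5) + 35) = sqrt(-Q/5 + 35) = sqrt(35 - Q/5))
(-2869 + X(-34))/(1929 + 3985) = (-2869 + sqrt(875 - 5*(-34))/5)/(1929 + 3985) = (-2869 + sqrt(875 + 170)/5)/5914 = (-2869 + sqrt(1045)/5)*(1/5914) = -2869/5914 + sqrt(1045)/29570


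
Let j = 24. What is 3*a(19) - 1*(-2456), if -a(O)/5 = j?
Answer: 2096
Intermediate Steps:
a(O) = -120 (a(O) = -5*24 = -120)
3*a(19) - 1*(-2456) = 3*(-120) - 1*(-2456) = -360 + 2456 = 2096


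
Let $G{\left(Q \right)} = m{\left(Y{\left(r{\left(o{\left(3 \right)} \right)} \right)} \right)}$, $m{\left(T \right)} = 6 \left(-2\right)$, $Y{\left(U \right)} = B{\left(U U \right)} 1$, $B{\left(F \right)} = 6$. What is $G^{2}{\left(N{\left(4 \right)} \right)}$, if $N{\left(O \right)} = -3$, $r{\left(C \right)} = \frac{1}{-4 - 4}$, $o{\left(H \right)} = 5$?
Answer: $144$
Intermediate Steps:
$r{\left(C \right)} = - \frac{1}{8}$ ($r{\left(C \right)} = \frac{1}{-8} = - \frac{1}{8}$)
$Y{\left(U \right)} = 6$ ($Y{\left(U \right)} = 6 \cdot 1 = 6$)
$m{\left(T \right)} = -12$
$G{\left(Q \right)} = -12$
$G^{2}{\left(N{\left(4 \right)} \right)} = \left(-12\right)^{2} = 144$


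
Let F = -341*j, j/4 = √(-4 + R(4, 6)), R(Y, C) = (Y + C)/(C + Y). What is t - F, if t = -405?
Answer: -405 + 1364*I*√3 ≈ -405.0 + 2362.5*I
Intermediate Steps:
R(Y, C) = 1 (R(Y, C) = (C + Y)/(C + Y) = 1)
j = 4*I*√3 (j = 4*√(-4 + 1) = 4*√(-3) = 4*(I*√3) = 4*I*√3 ≈ 6.9282*I)
F = -1364*I*√3 ≈ -2362.5*I
t - F = -405 - (-1364)*I*√3 = -405 + 1364*I*√3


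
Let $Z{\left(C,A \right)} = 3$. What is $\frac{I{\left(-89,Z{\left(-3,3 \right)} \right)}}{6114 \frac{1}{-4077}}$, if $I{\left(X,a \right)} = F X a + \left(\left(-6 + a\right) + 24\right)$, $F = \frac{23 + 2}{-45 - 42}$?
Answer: $- \frac{1925703}{29551} \approx -65.165$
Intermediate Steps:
$F = - \frac{25}{87}$ ($F = \frac{25}{-87} = 25 \left(- \frac{1}{87}\right) = - \frac{25}{87} \approx -0.28736$)
$I{\left(X,a \right)} = 18 + a - \frac{25 X a}{87}$ ($I{\left(X,a \right)} = - \frac{25 X}{87} a + \left(\left(-6 + a\right) + 24\right) = - \frac{25 X a}{87} + \left(18 + a\right) = 18 + a - \frac{25 X a}{87}$)
$\frac{I{\left(-89,Z{\left(-3,3 \right)} \right)}}{6114 \frac{1}{-4077}} = \frac{18 + 3 - \left(- \frac{2225}{87}\right) 3}{6114 \frac{1}{-4077}} = \frac{18 + 3 + \frac{2225}{29}}{6114 \left(- \frac{1}{4077}\right)} = \frac{2834}{29 \left(- \frac{2038}{1359}\right)} = \frac{2834}{29} \left(- \frac{1359}{2038}\right) = - \frac{1925703}{29551}$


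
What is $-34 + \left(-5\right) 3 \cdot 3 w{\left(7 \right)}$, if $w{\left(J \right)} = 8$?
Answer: $-394$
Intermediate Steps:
$-34 + \left(-5\right) 3 \cdot 3 w{\left(7 \right)} = -34 + \left(-5\right) 3 \cdot 3 \cdot 8 = -34 + \left(-15\right) 3 \cdot 8 = -34 - 360 = -394$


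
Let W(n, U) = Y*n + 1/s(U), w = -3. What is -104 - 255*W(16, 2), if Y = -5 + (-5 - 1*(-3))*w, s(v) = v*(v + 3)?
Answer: -8419/2 ≈ -4209.5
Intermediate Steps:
s(v) = v*(3 + v)
Y = 1 (Y = -5 + (-5 - 1*(-3))*(-3) = -5 + (-5 + 3)*(-3) = -5 - 2*(-3) = -5 + 6 = 1)
W(n, U) = n + 1/(U*(3 + U)) (W(n, U) = 1*n + 1/(U*(3 + U)) = n + 1/(U*(3 + U)))
-104 - 255*W(16, 2) = -104 - 255*(16 + 1/(2*(3 + 2))) = -104 - 255*(16 + (1/2)/5) = -104 - 255*(16 + (1/2)*(1/5)) = -104 - 255*(16 + 1/10) = -104 - 255*161/10 = -104 - 8211/2 = -8419/2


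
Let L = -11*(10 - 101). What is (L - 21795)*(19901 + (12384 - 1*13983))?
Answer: -380571788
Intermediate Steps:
L = 1001 (L = -11*(-91) = 1001)
(L - 21795)*(19901 + (12384 - 1*13983)) = (1001 - 21795)*(19901 + (12384 - 1*13983)) = -20794*(19901 + (12384 - 13983)) = -20794*(19901 - 1599) = -20794*18302 = -380571788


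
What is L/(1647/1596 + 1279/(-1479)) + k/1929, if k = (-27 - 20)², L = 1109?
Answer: 1683521032595/253746447 ≈ 6634.7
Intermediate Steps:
k = 2209 (k = (-47)² = 2209)
L/(1647/1596 + 1279/(-1479)) + k/1929 = 1109/(1647/1596 + 1279/(-1479)) + 2209/1929 = 1109/(1647*(1/1596) + 1279*(-1/1479)) + 2209*(1/1929) = 1109/(549/532 - 1279/1479) + 2209/1929 = 1109/(131543/786828) + 2209/1929 = 1109*(786828/131543) + 2209/1929 = 872592252/131543 + 2209/1929 = 1683521032595/253746447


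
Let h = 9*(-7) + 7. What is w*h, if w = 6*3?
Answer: -1008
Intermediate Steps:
w = 18
h = -56 (h = -63 + 7 = -56)
w*h = 18*(-56) = -1008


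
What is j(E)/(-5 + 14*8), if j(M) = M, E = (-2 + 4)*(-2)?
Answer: -4/107 ≈ -0.037383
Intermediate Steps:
E = -4 (E = 2*(-2) = -4)
j(E)/(-5 + 14*8) = -4/(-5 + 14*8) = -4/(-5 + 112) = -4/107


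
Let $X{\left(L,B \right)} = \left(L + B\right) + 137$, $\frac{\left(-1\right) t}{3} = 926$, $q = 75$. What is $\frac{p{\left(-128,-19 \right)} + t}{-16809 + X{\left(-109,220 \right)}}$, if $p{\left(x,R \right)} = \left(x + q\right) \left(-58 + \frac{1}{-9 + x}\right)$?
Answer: $- \frac{40605}{2268857} \approx -0.017897$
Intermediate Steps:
$t = -2778$ ($t = \left(-3\right) 926 = -2778$)
$p{\left(x,R \right)} = \left(-58 + \frac{1}{-9 + x}\right) \left(75 + x\right)$ ($p{\left(x,R \right)} = \left(x + 75\right) \left(-58 + \frac{1}{-9 + x}\right) = \left(75 + x\right) \left(-58 + \frac{1}{-9 + x}\right) = \left(-58 + \frac{1}{-9 + x}\right) \left(75 + x\right)$)
$X{\left(L,B \right)} = 137 + B + L$ ($X{\left(L,B \right)} = \left(B + L\right) + 137 = 137 + B + L$)
$\frac{p{\left(-128,-19 \right)} + t}{-16809 + X{\left(-109,220 \right)}} = \frac{\frac{39225 - -489856 - 58 \left(-128\right)^{2}}{-9 - 128} - 2778}{-16809 + \left(137 + 220 - 109\right)} = \frac{\frac{39225 + 489856 - 950272}{-137} - 2778}{-16809 + 248} = \frac{- \frac{39225 + 489856 - 950272}{137} - 2778}{-16561} = \left(\left(- \frac{1}{137}\right) \left(-421191\right) - 2778\right) \left(- \frac{1}{16561}\right) = \left(\frac{421191}{137} - 2778\right) \left(- \frac{1}{16561}\right) = \frac{40605}{137} \left(- \frac{1}{16561}\right) = - \frac{40605}{2268857}$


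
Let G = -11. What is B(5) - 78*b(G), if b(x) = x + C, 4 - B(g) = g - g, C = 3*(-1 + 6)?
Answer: -308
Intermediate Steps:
C = 15 (C = 3*5 = 15)
B(g) = 4 (B(g) = 4 - (g - g) = 4 - 1*0 = 4 + 0 = 4)
b(x) = 15 + x (b(x) = x + 15 = 15 + x)
B(5) - 78*b(G) = 4 - 78*(15 - 11) = 4 - 78*4 = 4 - 312 = -308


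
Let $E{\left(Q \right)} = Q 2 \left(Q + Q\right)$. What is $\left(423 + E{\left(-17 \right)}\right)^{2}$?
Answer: $2493241$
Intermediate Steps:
$E{\left(Q \right)} = 4 Q^{2}$ ($E{\left(Q \right)} = 2 Q 2 Q = 4 Q^{2}$)
$\left(423 + E{\left(-17 \right)}\right)^{2} = \left(423 + 4 \left(-17\right)^{2}\right)^{2} = \left(423 + 4 \cdot 289\right)^{2} = \left(423 + 1156\right)^{2} = 1579^{2} = 2493241$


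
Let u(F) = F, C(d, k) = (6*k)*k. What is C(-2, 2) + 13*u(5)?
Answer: 89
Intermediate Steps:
C(d, k) = 6*k**2
C(-2, 2) + 13*u(5) = 6*2**2 + 13*5 = 6*4 + 65 = 24 + 65 = 89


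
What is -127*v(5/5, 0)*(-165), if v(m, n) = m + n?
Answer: 20955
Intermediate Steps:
-127*v(5/5, 0)*(-165) = -127*(5/5 + 0)*(-165) = -127*(5*(⅕) + 0)*(-165) = -127*(1 + 0)*(-165) = -127*1*(-165) = -127*(-165) = 20955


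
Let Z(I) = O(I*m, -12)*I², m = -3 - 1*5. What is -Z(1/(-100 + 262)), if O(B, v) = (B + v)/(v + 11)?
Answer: -244/531441 ≈ -0.00045913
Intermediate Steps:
m = -8 (m = -3 - 5 = -8)
O(B, v) = (B + v)/(11 + v)
Z(I) = I²*(12 + 8*I) (Z(I) = ((I*(-8) - 12)/(11 - 12))*I² = ((-8*I - 12)/(-1))*I² = (-(-12 - 8*I))*I² = (12 + 8*I)*I² = I²*(12 + 8*I))
-Z(1/(-100 + 262)) = -(1/(-100 + 262))²*(12 + 8/(-100 + 262)) = -(1/162)²*(12 + 8/162) = -(1/162)²*(12 + 8*(1/162)) = -(12 + 4/81)/26244 = -976/(26244*81) = -1*244/531441 = -244/531441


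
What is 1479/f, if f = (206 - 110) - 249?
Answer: -29/3 ≈ -9.6667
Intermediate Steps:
f = -153 (f = 96 - 249 = -153)
1479/f = 1479/(-153) = 1479*(-1/153) = -29/3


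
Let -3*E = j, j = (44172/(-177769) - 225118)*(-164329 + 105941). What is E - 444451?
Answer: -2336869081656089/533307 ≈ -4.3818e+9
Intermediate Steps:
j = 2336632052826632/177769 (j = (44172*(-1/177769) - 225118)*(-58388) = (-44172/177769 - 225118)*(-58388) = -40019045914/177769*(-58388) = 2336632052826632/177769 ≈ 1.3144e+10)
E = -2336632052826632/533307 (E = -1/3*2336632052826632/177769 = -2336632052826632/533307 ≈ -4.3814e+9)
E - 444451 = -2336632052826632/533307 - 444451 = -2336869081656089/533307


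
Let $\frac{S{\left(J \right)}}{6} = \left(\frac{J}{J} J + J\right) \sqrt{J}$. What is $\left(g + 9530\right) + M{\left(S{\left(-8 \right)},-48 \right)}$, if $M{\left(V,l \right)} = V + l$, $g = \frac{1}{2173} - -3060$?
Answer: $\frac{27253767}{2173} - 192 i \sqrt{2} \approx 12542.0 - 271.53 i$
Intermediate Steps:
$S{\left(J \right)} = 12 J^{\frac{3}{2}}$ ($S{\left(J \right)} = 6 \left(\frac{J}{J} J + J\right) \sqrt{J} = 6 \left(1 J + J\right) \sqrt{J} = 6 \left(J + J\right) \sqrt{J} = 6 \cdot 2 J \sqrt{J} = 6 \cdot 2 J^{\frac{3}{2}} = 12 J^{\frac{3}{2}}$)
$g = \frac{6649381}{2173}$ ($g = \frac{1}{2173} + 3060 = \frac{6649381}{2173} \approx 3060.0$)
$\left(g + 9530\right) + M{\left(S{\left(-8 \right)},-48 \right)} = \left(\frac{6649381}{2173} + 9530\right) - \left(48 - 12 \left(-8\right)^{\frac{3}{2}}\right) = \frac{27358071}{2173} - \left(48 - 12 \left(- 16 i \sqrt{2}\right)\right) = \frac{27358071}{2173} - \left(48 + 192 i \sqrt{2}\right) = \frac{27253767}{2173} - 192 i \sqrt{2}$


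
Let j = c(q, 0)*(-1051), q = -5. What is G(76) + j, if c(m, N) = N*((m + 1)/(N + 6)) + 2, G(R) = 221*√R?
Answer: -2102 + 442*√19 ≈ -175.37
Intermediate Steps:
c(m, N) = 2 + N*(1 + m)/(6 + N) (c(m, N) = N*((1 + m)/(6 + N)) + 2 = N*(1 + m)/(6 + N) + 2 = 2 + N*(1 + m)/(6 + N))
j = -2102 (j = ((12 + 3*0 + 0*(-5))/(6 + 0))*(-1051) = ((12 + 0 + 0)/6)*(-1051) = ((⅙)*12)*(-1051) = 2*(-1051) = -2102)
G(76) + j = 221*√76 - 2102 = 221*(2*√19) - 2102 = 442*√19 - 2102 = -2102 + 442*√19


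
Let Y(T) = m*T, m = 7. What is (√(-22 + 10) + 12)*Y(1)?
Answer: 84 + 14*I*√3 ≈ 84.0 + 24.249*I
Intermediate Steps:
Y(T) = 7*T
(√(-22 + 10) + 12)*Y(1) = (√(-22 + 10) + 12)*(7*1) = (√(-12) + 12)*7 = (2*I*√3 + 12)*7 = (12 + 2*I*√3)*7 = 84 + 14*I*√3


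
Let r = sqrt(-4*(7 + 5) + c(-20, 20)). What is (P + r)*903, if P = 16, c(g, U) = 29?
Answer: 14448 + 903*I*sqrt(19) ≈ 14448.0 + 3936.1*I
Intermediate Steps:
r = I*sqrt(19) (r = sqrt(-4*(7 + 5) + 29) = sqrt(-4*12 + 29) = sqrt(-48 + 29) = sqrt(-19) = I*sqrt(19) ≈ 4.3589*I)
(P + r)*903 = (16 + I*sqrt(19))*903 = 14448 + 903*I*sqrt(19)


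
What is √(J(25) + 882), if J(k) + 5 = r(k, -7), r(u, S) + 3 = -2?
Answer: 2*√218 ≈ 29.530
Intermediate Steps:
r(u, S) = -5 (r(u, S) = -3 - 2 = -5)
J(k) = -10 (J(k) = -5 - 5 = -10)
√(J(25) + 882) = √(-10 + 882) = √872 = 2*√218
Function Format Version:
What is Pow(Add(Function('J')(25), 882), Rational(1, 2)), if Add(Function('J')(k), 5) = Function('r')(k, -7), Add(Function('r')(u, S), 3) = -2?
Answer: Mul(2, Pow(218, Rational(1, 2))) ≈ 29.530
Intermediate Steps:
Function('r')(u, S) = -5 (Function('r')(u, S) = Add(-3, -2) = -5)
Function('J')(k) = -10 (Function('J')(k) = Add(-5, -5) = -10)
Pow(Add(Function('J')(25), 882), Rational(1, 2)) = Pow(Add(-10, 882), Rational(1, 2)) = Pow(872, Rational(1, 2)) = Mul(2, Pow(218, Rational(1, 2)))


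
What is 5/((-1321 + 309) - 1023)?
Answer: -1/407 ≈ -0.0024570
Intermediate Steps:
5/((-1321 + 309) - 1023) = 5/(-1012 - 1023) = 5/(-2035) = 5*(-1/2035) = -1/407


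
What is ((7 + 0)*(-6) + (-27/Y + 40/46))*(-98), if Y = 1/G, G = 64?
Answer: 3987620/23 ≈ 1.7337e+5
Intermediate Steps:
Y = 1/64 ≈ 0.015625
((7 + 0)*(-6) + (-27/Y + 40/46))*(-98) = ((7 + 0)*(-6) + (-27/1/64 + 40/46))*(-98) = (7*(-6) + (-27*64 + 40*(1/46)))*(-98) = (-42 + (-1728 + 20/23))*(-98) = (-42 - 39724/23)*(-98) = -40690/23*(-98) = 3987620/23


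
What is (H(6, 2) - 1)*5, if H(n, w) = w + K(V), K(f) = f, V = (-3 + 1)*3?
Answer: -25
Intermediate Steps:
V = -6 (V = -2*3 = -6)
H(n, w) = -6 + w (H(n, w) = w - 6 = -6 + w)
(H(6, 2) - 1)*5 = ((-6 + 2) - 1)*5 = (-4 - 1)*5 = -5*5 = -25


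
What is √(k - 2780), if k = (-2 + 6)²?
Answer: 2*I*√691 ≈ 52.574*I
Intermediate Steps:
k = 16 (k = 4² = 16)
√(k - 2780) = √(16 - 2780) = √(-2764) = 2*I*√691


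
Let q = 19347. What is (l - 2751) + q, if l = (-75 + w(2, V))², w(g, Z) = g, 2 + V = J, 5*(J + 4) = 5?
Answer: 21925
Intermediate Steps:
J = -3 (J = -4 + (⅕)*5 = -4 + 1 = -3)
V = -5 (V = -2 - 3 = -5)
l = 5329 (l = (-75 + 2)² = (-73)² = 5329)
(l - 2751) + q = (5329 - 2751) + 19347 = 2578 + 19347 = 21925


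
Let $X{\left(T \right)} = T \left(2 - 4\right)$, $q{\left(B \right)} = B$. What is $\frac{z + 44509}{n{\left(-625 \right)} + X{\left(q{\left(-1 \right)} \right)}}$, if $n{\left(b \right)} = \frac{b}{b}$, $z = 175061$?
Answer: $73190$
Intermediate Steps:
$n{\left(b \right)} = 1$
$X{\left(T \right)} = - 2 T$ ($X{\left(T \right)} = T \left(-2\right) = - 2 T$)
$\frac{z + 44509}{n{\left(-625 \right)} + X{\left(q{\left(-1 \right)} \right)}} = \frac{175061 + 44509}{1 - -2} = \frac{219570}{1 + 2} = \frac{219570}{3} = 219570 \cdot \frac{1}{3} = 73190$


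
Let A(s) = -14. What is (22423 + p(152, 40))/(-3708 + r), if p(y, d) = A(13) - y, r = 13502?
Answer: 22257/9794 ≈ 2.2725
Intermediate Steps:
p(y, d) = -14 - y
(22423 + p(152, 40))/(-3708 + r) = (22423 + (-14 - 1*152))/(-3708 + 13502) = (22423 + (-14 - 152))/9794 = (22423 - 166)*(1/9794) = 22257*(1/9794) = 22257/9794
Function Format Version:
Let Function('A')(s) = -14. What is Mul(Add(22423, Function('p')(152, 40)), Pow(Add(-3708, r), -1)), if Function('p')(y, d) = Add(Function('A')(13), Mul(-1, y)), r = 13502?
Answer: Rational(22257, 9794) ≈ 2.2725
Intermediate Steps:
Function('p')(y, d) = Add(-14, Mul(-1, y))
Mul(Add(22423, Function('p')(152, 40)), Pow(Add(-3708, r), -1)) = Mul(Add(22423, Add(-14, Mul(-1, 152))), Pow(Add(-3708, 13502), -1)) = Mul(Add(22423, Add(-14, -152)), Pow(9794, -1)) = Mul(Add(22423, -166), Rational(1, 9794)) = Mul(22257, Rational(1, 9794)) = Rational(22257, 9794)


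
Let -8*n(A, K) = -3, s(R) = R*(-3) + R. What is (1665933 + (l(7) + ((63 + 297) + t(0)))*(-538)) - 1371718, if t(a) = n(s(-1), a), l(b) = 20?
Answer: 358293/4 ≈ 89573.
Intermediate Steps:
s(R) = -2*R (s(R) = -3*R + R = -2*R)
n(A, K) = 3/8 (n(A, K) = -⅛*(-3) = 3/8)
t(a) = 3/8
(1665933 + (l(7) + ((63 + 297) + t(0)))*(-538)) - 1371718 = (1665933 + (20 + ((63 + 297) + 3/8))*(-538)) - 1371718 = (1665933 + (20 + (360 + 3/8))*(-538)) - 1371718 = (1665933 + (20 + 2883/8)*(-538)) - 1371718 = (1665933 + (3043/8)*(-538)) - 1371718 = (1665933 - 818567/4) - 1371718 = 5845165/4 - 1371718 = 358293/4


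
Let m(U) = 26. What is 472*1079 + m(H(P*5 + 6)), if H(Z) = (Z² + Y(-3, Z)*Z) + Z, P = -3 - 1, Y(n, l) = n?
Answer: 509314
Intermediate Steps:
P = -4
H(Z) = Z² - 2*Z (H(Z) = (Z² - 3*Z) + Z = Z² - 2*Z)
472*1079 + m(H(P*5 + 6)) = 472*1079 + 26 = 509288 + 26 = 509314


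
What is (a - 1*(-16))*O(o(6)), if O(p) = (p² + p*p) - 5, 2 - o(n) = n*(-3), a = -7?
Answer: 7155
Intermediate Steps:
o(n) = 2 + 3*n (o(n) = 2 - n*(-3) = 2 - (-3)*n = 2 + 3*n)
O(p) = -5 + 2*p² (O(p) = (p² + p²) - 5 = 2*p² - 5 = -5 + 2*p²)
(a - 1*(-16))*O(o(6)) = (-7 - 1*(-16))*(-5 + 2*(2 + 3*6)²) = (-7 + 16)*(-5 + 2*(2 + 18)²) = 9*(-5 + 2*20²) = 9*(-5 + 2*400) = 9*(-5 + 800) = 9*795 = 7155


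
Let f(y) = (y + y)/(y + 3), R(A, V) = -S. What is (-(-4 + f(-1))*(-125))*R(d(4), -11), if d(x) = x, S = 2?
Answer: 1250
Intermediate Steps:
R(A, V) = -2 (R(A, V) = -1*2 = -2)
f(y) = 2*y/(3 + y) (f(y) = (2*y)/(3 + y) = 2*y/(3 + y))
(-(-4 + f(-1))*(-125))*R(d(4), -11) = (-(-4 + 2*(-1)/(3 - 1))*(-125))*(-2) = (-(-4 + 2*(-1)/2)*(-125))*(-2) = (-(-4 + 2*(-1)*(1/2))*(-125))*(-2) = (-(-4 - 1)*(-125))*(-2) = (-1*(-5)*(-125))*(-2) = (5*(-125))*(-2) = -625*(-2) = 1250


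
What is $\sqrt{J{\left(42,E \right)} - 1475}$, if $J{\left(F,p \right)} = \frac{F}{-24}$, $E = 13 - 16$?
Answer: $\frac{i \sqrt{5907}}{2} \approx 38.429 i$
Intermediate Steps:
$E = -3$ ($E = 13 - 16 = -3$)
$J{\left(F,p \right)} = - \frac{F}{24}$ ($J{\left(F,p \right)} = F \left(- \frac{1}{24}\right) = - \frac{F}{24}$)
$\sqrt{J{\left(42,E \right)} - 1475} = \sqrt{\left(- \frac{1}{24}\right) 42 - 1475} = \sqrt{- \frac{7}{4} - 1475} = \sqrt{- \frac{5907}{4}} = \frac{i \sqrt{5907}}{2}$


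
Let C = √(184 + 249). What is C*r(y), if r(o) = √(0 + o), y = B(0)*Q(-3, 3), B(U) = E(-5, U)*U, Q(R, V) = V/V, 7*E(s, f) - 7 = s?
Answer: 0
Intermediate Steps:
E(s, f) = 1 + s/7
Q(R, V) = 1
B(U) = 2*U/7 (B(U) = (1 + (⅐)*(-5))*U = (1 - 5/7)*U = 2*U/7)
y = 0 (y = ((2/7)*0)*1 = 0*1 = 0)
r(o) = √o
C = √433 ≈ 20.809
C*r(y) = √433*√0 = √433*0 = 0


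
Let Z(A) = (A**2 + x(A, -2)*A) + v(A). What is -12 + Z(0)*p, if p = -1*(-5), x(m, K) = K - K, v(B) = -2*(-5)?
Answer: 38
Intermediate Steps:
v(B) = 10
x(m, K) = 0
Z(A) = 10 + A**2 (Z(A) = (A**2 + 0*A) + 10 = (A**2 + 0) + 10 = A**2 + 10 = 10 + A**2)
p = 5
-12 + Z(0)*p = -12 + (10 + 0**2)*5 = -12 + (10 + 0)*5 = -12 + 10*5 = -12 + 50 = 38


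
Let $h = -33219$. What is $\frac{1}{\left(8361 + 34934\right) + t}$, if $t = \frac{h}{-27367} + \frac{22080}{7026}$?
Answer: $\frac{32046757}{1387603954324} \approx 2.3095 \cdot 10^{-5}$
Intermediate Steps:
$t = \frac{139610009}{32046757}$ ($t = - \frac{33219}{-27367} + \frac{22080}{7026} = \left(-33219\right) \left(- \frac{1}{27367}\right) + 22080 \cdot \frac{1}{7026} = \frac{33219}{27367} + \frac{3680}{1171} = \frac{139610009}{32046757} \approx 4.3564$)
$\frac{1}{\left(8361 + 34934\right) + t} = \frac{1}{\left(8361 + 34934\right) + \frac{139610009}{32046757}} = \frac{1}{43295 + \frac{139610009}{32046757}} = \frac{1}{\frac{1387603954324}{32046757}} = \frac{32046757}{1387603954324}$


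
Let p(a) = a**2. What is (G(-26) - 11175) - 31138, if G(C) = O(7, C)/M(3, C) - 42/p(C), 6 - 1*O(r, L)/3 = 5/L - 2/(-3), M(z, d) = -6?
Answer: -85816493/2028 ≈ -42316.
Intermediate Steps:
O(r, L) = 16 - 15/L (O(r, L) = 18 - 3*(5/L - 2/(-3)) = 18 - 3*(5/L - 2*(-1/3)) = 18 - 3*(5/L + 2/3) = 18 - 3*(2/3 + 5/L) = 18 + (-2 - 15/L) = 16 - 15/L)
G(C) = -8/3 - 42/C**2 + 5/(2*C) (G(C) = (16 - 15/C)/(-6) - 42/C**2 = (16 - 15/C)*(-1/6) - 42/C**2 = (-8/3 + 5/(2*C)) - 42/C**2 = -8/3 - 42/C**2 + 5/(2*C))
(G(-26) - 11175) - 31138 = ((1/6)*(-252 - 26*(15 - 16*(-26)))/(-26)**2 - 11175) - 31138 = ((1/6)*(1/676)*(-252 - 26*(15 + 416)) - 11175) - 31138 = ((1/6)*(1/676)*(-252 - 26*431) - 11175) - 31138 = ((1/6)*(1/676)*(-252 - 11206) - 11175) - 31138 = ((1/6)*(1/676)*(-11458) - 11175) - 31138 = (-5729/2028 - 11175) - 31138 = -22668629/2028 - 31138 = -85816493/2028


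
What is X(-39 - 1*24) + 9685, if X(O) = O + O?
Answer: 9559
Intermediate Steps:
X(O) = 2*O
X(-39 - 1*24) + 9685 = 2*(-39 - 1*24) + 9685 = 2*(-39 - 24) + 9685 = 2*(-63) + 9685 = -126 + 9685 = 9559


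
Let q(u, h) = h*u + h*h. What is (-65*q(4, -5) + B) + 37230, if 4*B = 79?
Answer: 147699/4 ≈ 36925.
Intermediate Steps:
B = 79/4 (B = (¼)*79 = 79/4 ≈ 19.750)
q(u, h) = h² + h*u (q(u, h) = h*u + h² = h² + h*u)
(-65*q(4, -5) + B) + 37230 = (-(-325)*(-5 + 4) + 79/4) + 37230 = (-(-325)*(-1) + 79/4) + 37230 = (-65*5 + 79/4) + 37230 = (-325 + 79/4) + 37230 = -1221/4 + 37230 = 147699/4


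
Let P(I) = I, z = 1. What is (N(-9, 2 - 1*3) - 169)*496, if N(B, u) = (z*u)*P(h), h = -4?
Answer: -81840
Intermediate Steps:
N(B, u) = -4*u (N(B, u) = (1*u)*(-4) = u*(-4) = -4*u)
(N(-9, 2 - 1*3) - 169)*496 = (-4*(2 - 1*3) - 169)*496 = (-4*(2 - 3) - 169)*496 = (-4*(-1) - 169)*496 = (4 - 169)*496 = -165*496 = -81840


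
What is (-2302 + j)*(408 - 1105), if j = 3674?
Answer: -956284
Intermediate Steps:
(-2302 + j)*(408 - 1105) = (-2302 + 3674)*(408 - 1105) = 1372*(-697) = -956284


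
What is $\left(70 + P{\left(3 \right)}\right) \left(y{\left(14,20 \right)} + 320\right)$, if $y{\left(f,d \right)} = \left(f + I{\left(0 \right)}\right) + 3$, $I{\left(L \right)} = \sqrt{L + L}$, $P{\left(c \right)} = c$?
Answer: $24601$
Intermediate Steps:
$I{\left(L \right)} = \sqrt{2} \sqrt{L}$ ($I{\left(L \right)} = \sqrt{2 L} = \sqrt{2} \sqrt{L}$)
$y{\left(f,d \right)} = 3 + f$ ($y{\left(f,d \right)} = \left(f + \sqrt{2} \sqrt{0}\right) + 3 = \left(f + \sqrt{2} \cdot 0\right) + 3 = \left(f + 0\right) + 3 = f + 3 = 3 + f$)
$\left(70 + P{\left(3 \right)}\right) \left(y{\left(14,20 \right)} + 320\right) = \left(70 + 3\right) \left(\left(3 + 14\right) + 320\right) = 73 \left(17 + 320\right) = 73 \cdot 337 = 24601$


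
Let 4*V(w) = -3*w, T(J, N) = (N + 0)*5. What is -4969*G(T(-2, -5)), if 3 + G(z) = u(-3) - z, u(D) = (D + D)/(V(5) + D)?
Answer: -1023614/9 ≈ -1.1373e+5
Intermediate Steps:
T(J, N) = 5*N (T(J, N) = N*5 = 5*N)
V(w) = -3*w/4 (V(w) = (-3*w)/4 = -3*w/4)
u(D) = 2*D/(-15/4 + D) (u(D) = (D + D)/(-¾*5 + D) = (2*D)/(-15/4 + D) = 2*D/(-15/4 + D))
G(z) = -19/9 - z (G(z) = -3 + (8*(-3)/(-15 + 4*(-3)) - z) = -3 + (8*(-3)/(-15 - 12) - z) = -3 + (8*(-3)/(-27) - z) = -3 + (8*(-3)*(-1/27) - z) = -3 + (8/9 - z) = -19/9 - z)
-4969*G(T(-2, -5)) = -4969*(-19/9 - 5*(-5)) = -4969*(-19/9 - 1*(-25)) = -4969*(-19/9 + 25) = -4969*206/9 = -1023614/9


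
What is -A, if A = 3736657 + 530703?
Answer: -4267360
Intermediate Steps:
A = 4267360
-A = -1*4267360 = -4267360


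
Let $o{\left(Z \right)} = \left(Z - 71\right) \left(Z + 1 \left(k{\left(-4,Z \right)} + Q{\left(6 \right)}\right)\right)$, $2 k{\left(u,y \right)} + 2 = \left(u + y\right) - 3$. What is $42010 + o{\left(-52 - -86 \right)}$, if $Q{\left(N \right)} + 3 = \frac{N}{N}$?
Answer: $\frac{80727}{2} \approx 40364.0$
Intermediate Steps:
$Q{\left(N \right)} = -2$ ($Q{\left(N \right)} = -3 + \frac{N}{N} = -3 + 1 = -2$)
$k{\left(u,y \right)} = - \frac{5}{2} + \frac{u}{2} + \frac{y}{2}$ ($k{\left(u,y \right)} = -1 + \frac{\left(u + y\right) - 3}{2} = -1 + \frac{-3 + u + y}{2} = -1 + \left(- \frac{3}{2} + \frac{u}{2} + \frac{y}{2}\right) = - \frac{5}{2} + \frac{u}{2} + \frac{y}{2}$)
$o{\left(Z \right)} = \left(-71 + Z\right) \left(- \frac{13}{2} + \frac{3 Z}{2}\right)$ ($o{\left(Z \right)} = \left(Z - 71\right) \left(Z + 1 \left(\left(- \frac{5}{2} + \frac{1}{2} \left(-4\right) + \frac{Z}{2}\right) - 2\right)\right) = \left(-71 + Z\right) \left(Z + 1 \left(\left(- \frac{5}{2} - 2 + \frac{Z}{2}\right) - 2\right)\right) = \left(-71 + Z\right) \left(Z + 1 \left(\left(- \frac{9}{2} + \frac{Z}{2}\right) - 2\right)\right) = \left(-71 + Z\right) \left(Z + 1 \left(- \frac{13}{2} + \frac{Z}{2}\right)\right) = \left(-71 + Z\right) \left(Z + \left(- \frac{13}{2} + \frac{Z}{2}\right)\right) = \left(-71 + Z\right) \left(- \frac{13}{2} + \frac{3 Z}{2}\right)$)
$42010 + o{\left(-52 - -86 \right)} = 42010 + \left(\frac{923}{2} - 113 \left(-52 - -86\right) + \frac{3 \left(-52 - -86\right)^{2}}{2}\right) = 42010 + \left(\frac{923}{2} - 113 \left(-52 + 86\right) + \frac{3 \left(-52 + 86\right)^{2}}{2}\right) = 42010 + \left(\frac{923}{2} - 3842 + \frac{3 \cdot 34^{2}}{2}\right) = 42010 + \left(\frac{923}{2} - 3842 + \frac{3}{2} \cdot 1156\right) = 42010 + \left(\frac{923}{2} - 3842 + 1734\right) = 42010 - \frac{3293}{2} = \frac{80727}{2}$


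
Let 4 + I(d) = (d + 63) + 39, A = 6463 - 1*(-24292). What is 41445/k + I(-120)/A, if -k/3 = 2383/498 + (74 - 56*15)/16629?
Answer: -1172845885254436/402331158815 ≈ -2915.1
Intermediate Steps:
A = 30755 (A = 6463 + 24292 = 30755)
I(d) = 98 + d (I(d) = -4 + ((d + 63) + 39) = -4 + ((63 + d) + 39) = -4 + (102 + d) = 98 + d)
k = -13081813/920138 (k = -3*(2383/498 + (74 - 56*15)/16629) = -3*(2383*(1/498) + (74 - 840)*(1/16629)) = -3*(2383/498 - 766*1/16629) = -3*(2383/498 - 766/16629) = -3*13081813/2760414 = -13081813/920138 ≈ -14.217)
41445/k + I(-120)/A = 41445/(-13081813/920138) + (98 - 120)/30755 = 41445*(-920138/13081813) - 22*1/30755 = -38135119410/13081813 - 22/30755 = -1172845885254436/402331158815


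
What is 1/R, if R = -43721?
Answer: -1/43721 ≈ -2.2872e-5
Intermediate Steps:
1/R = 1/(-43721) = -1/43721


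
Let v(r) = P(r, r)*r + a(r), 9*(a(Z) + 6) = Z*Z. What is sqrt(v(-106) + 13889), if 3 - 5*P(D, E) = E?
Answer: sqrt(2884645)/15 ≈ 113.23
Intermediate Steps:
a(Z) = -6 + Z**2/9 (a(Z) = -6 + (Z*Z)/9 = -6 + Z**2/9)
P(D, E) = 3/5 - E/5
v(r) = -6 + r**2/9 + r*(3/5 - r/5) (v(r) = (3/5 - r/5)*r + (-6 + r**2/9) = r*(3/5 - r/5) + (-6 + r**2/9) = -6 + r**2/9 + r*(3/5 - r/5))
sqrt(v(-106) + 13889) = sqrt((-6 - 4/45*(-106)**2 + (3/5)*(-106)) + 13889) = sqrt((-6 - 4/45*11236 - 318/5) + 13889) = sqrt((-6 - 44944/45 - 318/5) + 13889) = sqrt(-48076/45 + 13889) = sqrt(576929/45) = sqrt(2884645)/15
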